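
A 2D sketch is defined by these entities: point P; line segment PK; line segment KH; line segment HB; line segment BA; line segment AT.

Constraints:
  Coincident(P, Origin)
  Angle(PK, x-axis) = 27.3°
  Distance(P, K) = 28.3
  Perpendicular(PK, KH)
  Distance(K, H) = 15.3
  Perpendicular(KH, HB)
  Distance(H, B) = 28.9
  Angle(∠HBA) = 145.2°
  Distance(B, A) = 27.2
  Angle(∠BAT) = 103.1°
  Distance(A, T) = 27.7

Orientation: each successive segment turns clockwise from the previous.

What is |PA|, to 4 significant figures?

22.94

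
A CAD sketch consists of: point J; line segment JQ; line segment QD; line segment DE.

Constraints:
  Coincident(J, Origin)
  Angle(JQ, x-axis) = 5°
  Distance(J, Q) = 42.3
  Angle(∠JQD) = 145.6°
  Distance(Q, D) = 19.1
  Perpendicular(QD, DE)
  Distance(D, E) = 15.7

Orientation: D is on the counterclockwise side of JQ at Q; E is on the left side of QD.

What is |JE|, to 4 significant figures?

54.62

J is at the origin; JQ runs at 5.0° with length 42.3, so Q = 42.3·(cos 5.0°, sin 5.0°) = (42.14, 3.687). ∠JQD = 145.6°, so QD runs at 5.0° + (180° − 145.6°) = 39.40° from the x-axis; with |QD| = 19.1, D = Q + 19.1·(cos 39.40°, sin 39.40°) = (56.90, 15.81). The perpendicularity gives DE at right angles to QD; with |DE| = 15.7 on the left of QD, E = D + 15.7·(-0.6347, 0.7727) = (46.93, 27.94). Then |JE| = |E − J| = 54.62.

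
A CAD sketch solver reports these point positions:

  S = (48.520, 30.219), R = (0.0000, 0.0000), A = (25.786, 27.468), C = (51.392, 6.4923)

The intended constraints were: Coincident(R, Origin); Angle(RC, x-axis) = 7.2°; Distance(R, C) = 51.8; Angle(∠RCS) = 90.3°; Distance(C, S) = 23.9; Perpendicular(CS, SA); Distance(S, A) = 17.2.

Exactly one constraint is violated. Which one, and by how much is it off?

Distance(S, A) = 17.2 — off by 5.70.

R = (0.00, 0.00) ✓; RC at 7.200° ✓; |RC| = 51.80 ✓; ∠RCS = 90.30° ✓; |CS| = 23.90 ✓; ∠(CS, SA) = 90.00° ✓; |SA| = 22.90 ✗.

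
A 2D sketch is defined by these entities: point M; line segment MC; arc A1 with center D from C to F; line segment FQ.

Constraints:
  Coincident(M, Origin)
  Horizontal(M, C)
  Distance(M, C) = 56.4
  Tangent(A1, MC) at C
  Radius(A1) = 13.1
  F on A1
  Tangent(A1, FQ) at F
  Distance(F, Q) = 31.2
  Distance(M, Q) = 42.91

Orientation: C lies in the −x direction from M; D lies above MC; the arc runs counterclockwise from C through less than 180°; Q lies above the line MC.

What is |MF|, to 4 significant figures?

45.80

Checks: |DF| = 13.10 ✓; ∠(DF, FQ) = 90.00° ✓; |FQ| = 31.20 ✓; |MQ| = 42.91 ✓.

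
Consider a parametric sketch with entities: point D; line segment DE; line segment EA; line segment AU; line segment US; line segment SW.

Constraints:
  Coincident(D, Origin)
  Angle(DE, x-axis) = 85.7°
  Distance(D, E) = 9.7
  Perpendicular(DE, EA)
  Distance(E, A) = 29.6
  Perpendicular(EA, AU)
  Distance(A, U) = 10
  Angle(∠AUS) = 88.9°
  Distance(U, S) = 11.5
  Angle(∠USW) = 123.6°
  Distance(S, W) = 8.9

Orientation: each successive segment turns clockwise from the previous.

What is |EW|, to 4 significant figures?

13.51

D is at the origin; DE runs at 85.7° with length 9.7, so E = (0.7273, 9.673). DE ⟂ EA, so EA runs at -4.300°; with |EA| = 29.6, A = (30.24, 7.453). EA ⟂ AU, so AU runs at -94.30°; with |AU| = 10.0, U = (29.49, -2.519). ∠AUS = 88.9° gives US at 174.6° from the x-axis; with |US| = 11.5, S = (18.05, -1.436). ∠USW = 123.6° gives SW at 118.2° from the x-axis; with |SW| = 8.9, W = (13.84, 6.407). Then |EW| = |W − E| = 13.51.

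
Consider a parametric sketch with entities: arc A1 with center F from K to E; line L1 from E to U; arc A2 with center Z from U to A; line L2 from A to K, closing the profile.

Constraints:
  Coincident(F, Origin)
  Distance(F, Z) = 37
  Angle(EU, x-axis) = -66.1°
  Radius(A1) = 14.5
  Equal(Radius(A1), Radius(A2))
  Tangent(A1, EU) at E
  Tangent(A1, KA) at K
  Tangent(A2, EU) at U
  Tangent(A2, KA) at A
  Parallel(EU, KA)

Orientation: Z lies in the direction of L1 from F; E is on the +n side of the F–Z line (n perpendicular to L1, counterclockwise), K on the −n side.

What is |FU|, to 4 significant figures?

39.74

The slot axis is L1's direction at -66.1°, so u = (cos -66.1°, sin -66.1°) = (0.4051, -0.9143) and n = (−sin -66.1°, cos -66.1°) = (0.9143, 0.4051). F is at the origin and Z lies 37.0 along u from F, so Z = 37.0·u = (14.99, -33.83). Tangency of A1 to both parallel lines with radius 14.5 puts E and K at F ± 14.5·n: E = (13.26, 5.875), K = (-13.26, -5.875). Equal radii place U and A the same way about Z: U = Z + 14.5·n = (28.25, -27.95), A = Z − 14.5·n = (1.734, -39.70). Then |FU| = |U − F| = 39.74.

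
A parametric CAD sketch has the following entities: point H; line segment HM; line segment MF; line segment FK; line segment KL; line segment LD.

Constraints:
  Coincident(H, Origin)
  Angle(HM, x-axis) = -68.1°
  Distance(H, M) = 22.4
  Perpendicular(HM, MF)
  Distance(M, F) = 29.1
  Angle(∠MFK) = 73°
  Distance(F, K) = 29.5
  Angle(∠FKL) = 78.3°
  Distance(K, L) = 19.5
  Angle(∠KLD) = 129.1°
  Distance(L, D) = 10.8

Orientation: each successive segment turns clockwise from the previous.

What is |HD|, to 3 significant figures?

14.2

H is at the origin; HM runs at -68.1° with length 22.4, so M = (8.35, -20.8). The perpendicularity gives MF at right angles to HM, so MF runs at -158°; with |MF| = 29.1, F = (-18.6, -31.6). ∠MFK = 73.0° gives FK at 94.9° from the x-axis; with |FK| = 29.5, K = (-21.2, -2.25). ∠FKL = 78.3° gives KL at -6.80° from the x-axis; with |KL| = 19.5, L = (-1.80, -4.55). ∠KLD = 129.1° gives LD at -57.7° from the x-axis; with |LD| = 10.8, D = (3.97, -13.7). Then |HD| = |D − H| = 14.2.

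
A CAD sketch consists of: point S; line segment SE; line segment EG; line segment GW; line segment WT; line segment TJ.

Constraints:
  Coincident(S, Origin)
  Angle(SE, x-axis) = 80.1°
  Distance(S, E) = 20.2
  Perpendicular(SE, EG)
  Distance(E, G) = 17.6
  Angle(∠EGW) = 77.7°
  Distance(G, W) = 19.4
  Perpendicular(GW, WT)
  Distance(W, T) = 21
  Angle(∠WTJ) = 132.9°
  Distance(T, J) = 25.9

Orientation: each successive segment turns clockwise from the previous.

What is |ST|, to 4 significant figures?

9.079

S is at the origin; SE runs at 80.1° with length 20.2, so E = (3.473, 19.90). SE ⟂ EG, so EG runs at -9.900°; with |EG| = 17.6, G = (20.81, 16.87). ∠EGW = 77.7° gives GW at -112.2° from the x-axis; with |GW| = 19.4, W = (13.48, -1.089). The perpendicularity gives WT at right angles to GW, so WT runs at 157.8°; with |WT| = 21.0, T = (-5.963, 6.846). Then |ST| = |T − S| = 9.079.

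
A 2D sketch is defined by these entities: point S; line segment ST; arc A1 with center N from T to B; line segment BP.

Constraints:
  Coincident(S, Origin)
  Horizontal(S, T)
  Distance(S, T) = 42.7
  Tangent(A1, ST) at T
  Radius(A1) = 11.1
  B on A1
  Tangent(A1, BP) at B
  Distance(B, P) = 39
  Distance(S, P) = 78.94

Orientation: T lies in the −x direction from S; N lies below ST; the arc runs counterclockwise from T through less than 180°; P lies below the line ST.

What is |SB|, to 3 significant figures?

53.9

S is at the origin; ST is horizontal with |ST| = 42.7 and T on the −x side, so T = (-42.7, 0.00). Since A1 is tangent to ST there, NT ⟂ ST, so N = T + (0, -11.1) = (-42.7, -11.1). Since NB ⟂ BP (tangency), |NP| = √(11.1² + 39.0²) = 40.5 regardless of where B sits on A1. So P lies on both circle(S, 78.94) and circle(N, 40.5); the below-ST intersection is P = (-64.8, -45.1). B is the foot of the tangent from P: B = (-53.3, -7.83).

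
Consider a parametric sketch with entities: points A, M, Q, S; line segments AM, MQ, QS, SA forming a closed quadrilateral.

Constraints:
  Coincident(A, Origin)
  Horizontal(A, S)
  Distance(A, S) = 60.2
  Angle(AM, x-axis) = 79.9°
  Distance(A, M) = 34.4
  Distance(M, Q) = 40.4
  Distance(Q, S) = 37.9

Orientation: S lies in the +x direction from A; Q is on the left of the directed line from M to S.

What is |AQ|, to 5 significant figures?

58.308

Checks: |MQ| = 40.40 ✓; |QS| = 37.90 ✓.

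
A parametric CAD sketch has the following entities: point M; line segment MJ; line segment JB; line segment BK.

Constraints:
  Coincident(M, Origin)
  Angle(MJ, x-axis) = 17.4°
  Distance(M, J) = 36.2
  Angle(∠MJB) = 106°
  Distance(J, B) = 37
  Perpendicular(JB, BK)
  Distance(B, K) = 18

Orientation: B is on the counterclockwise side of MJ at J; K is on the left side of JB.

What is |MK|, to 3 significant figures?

49.9

M is at the origin; MJ runs at 17.4° with length 36.2, so J = 36.2·(cos 17.4°, sin 17.4°) = (34.5, 10.8). ∠MJB = 106.0°, so JB runs at 17.4° + (180° − 106.0°) = 91.4° from the x-axis; with |JB| = 37.0, B = J + 37.0·(cos 91.4°, sin 91.4°) = (33.6, 47.8). JB is perpendicular to BK; with |BK| = 18.0 on the left of JB, K = B + 18.0·(-1.00, -0.0244) = (15.6, 47.4). Then |MK| = |K − M| = 49.9.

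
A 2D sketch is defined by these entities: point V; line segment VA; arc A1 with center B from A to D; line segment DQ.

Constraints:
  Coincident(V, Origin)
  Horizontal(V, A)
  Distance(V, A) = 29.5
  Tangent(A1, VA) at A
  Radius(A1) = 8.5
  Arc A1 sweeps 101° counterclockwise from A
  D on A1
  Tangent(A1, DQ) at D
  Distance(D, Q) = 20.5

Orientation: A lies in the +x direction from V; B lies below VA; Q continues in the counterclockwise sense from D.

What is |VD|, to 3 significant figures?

23.5

V is at the origin; VA is horizontal with |VA| = 29.5 and A on the +x side, so A = (29.5, 0.00). The tangent condition forces BA to be normal to VA, so B = A + (0, -8.5) = (29.5, -8.50). On A1, A sits at bearing 90° from B; a 101° counterclockwise sweep puts D at bearing 191°, so D = B + 8.5·(cos 191°, sin 191°) = (21.2, -10.1). Then |VD| = |D − V| = 23.5.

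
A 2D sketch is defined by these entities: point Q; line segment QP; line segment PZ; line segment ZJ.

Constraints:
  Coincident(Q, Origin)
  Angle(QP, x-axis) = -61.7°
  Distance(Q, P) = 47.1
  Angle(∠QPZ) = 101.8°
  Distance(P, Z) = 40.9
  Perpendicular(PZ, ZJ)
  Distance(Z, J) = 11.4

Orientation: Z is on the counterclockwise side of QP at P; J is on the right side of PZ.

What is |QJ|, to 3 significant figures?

76.6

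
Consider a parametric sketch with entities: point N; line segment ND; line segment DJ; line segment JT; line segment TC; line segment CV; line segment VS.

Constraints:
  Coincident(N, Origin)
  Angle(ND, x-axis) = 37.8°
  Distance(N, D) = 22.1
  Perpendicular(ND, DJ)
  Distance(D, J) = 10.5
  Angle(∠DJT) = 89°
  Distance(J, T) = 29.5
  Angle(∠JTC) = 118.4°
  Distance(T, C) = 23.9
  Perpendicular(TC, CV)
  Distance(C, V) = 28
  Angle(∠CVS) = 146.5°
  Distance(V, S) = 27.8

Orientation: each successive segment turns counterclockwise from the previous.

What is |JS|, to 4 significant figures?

33.87

TC ⟂ CV, so CV runs at 10.40°; with |CV| = 28.0, V = (19.89, -15.10). ∠CVS = 146.5° gives VS at 43.90° from the x-axis; with |VS| = 27.8, S = (39.92, 4.181). Then |JS| = |S − J| = 33.87.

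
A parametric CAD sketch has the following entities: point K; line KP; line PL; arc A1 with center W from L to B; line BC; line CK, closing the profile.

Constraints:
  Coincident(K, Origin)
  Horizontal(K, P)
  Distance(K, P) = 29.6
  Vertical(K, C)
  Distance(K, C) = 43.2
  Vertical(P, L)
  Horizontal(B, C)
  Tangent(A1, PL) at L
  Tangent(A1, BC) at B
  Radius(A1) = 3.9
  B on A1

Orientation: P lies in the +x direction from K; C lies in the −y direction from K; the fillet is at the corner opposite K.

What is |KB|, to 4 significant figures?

50.27

K is at the origin; KP is horizontal with |KP| = 29.6 and P on the +x side, so P = (29.60, 0.000). KC is vertical with |KC| = 43.2 and C on the −y side, so C = (0.000, -43.20). The virtual corner opposite K is at (29.60, -43.20). A1 meets PL tangentially, so WL is at right angles to PL and since A1 is tangent to BC there, WB ⟂ BC, with radius 3.9, so the center W sits 3.9 in from both sides at W = (25.70, -39.30). That places the tangent points at L = (29.60, -39.30) on PL and B = (25.70, -43.20) on BC. Then |KB| = |B − K| = 50.27.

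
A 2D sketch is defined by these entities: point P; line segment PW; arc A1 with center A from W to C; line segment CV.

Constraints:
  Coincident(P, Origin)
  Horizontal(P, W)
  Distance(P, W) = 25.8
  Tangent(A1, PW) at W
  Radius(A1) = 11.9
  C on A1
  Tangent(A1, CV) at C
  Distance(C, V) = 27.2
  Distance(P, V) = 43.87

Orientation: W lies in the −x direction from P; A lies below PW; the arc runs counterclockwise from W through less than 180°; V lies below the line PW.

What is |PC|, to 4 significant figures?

40.00

P is at the origin; P and W share the same y with |PW| = 25.8 and W on the −x side, so W = (-25.80, 0.000). A1 meets PW tangentially, so AW is at right angles to PW, so A = W + (0, -11.9) = (-25.80, -11.90). Since AC ⟂ CV (tangency), |AV| = √(11.9² + 27.2²) = 29.69 regardless of where C sits on A1. So V lies on both circle(P, 43.87) and circle(A, 29.69); the below-PW intersection is V = (-17.26, -40.33). C is the foot of the tangent from V: C = (-34.87, -19.61).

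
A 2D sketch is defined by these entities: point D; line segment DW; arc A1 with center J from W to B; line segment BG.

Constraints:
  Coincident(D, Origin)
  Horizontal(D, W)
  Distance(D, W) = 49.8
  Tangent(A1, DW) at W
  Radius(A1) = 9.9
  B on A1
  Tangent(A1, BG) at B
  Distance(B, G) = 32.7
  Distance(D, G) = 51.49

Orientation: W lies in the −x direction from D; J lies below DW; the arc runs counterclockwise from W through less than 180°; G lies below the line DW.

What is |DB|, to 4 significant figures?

59.14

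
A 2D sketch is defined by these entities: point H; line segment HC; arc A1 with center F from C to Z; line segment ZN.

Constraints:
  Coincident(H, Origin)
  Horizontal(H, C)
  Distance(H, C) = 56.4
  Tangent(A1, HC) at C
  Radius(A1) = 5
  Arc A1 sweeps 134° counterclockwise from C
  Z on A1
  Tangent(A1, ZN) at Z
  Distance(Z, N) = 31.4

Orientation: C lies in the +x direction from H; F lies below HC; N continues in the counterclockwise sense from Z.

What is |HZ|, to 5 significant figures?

53.479

A1 meets HC tangentially, so FC is at right angles to HC, so F = C + (0, -5) = (56.400, -5.0000). On A1, C sits at bearing 90° from F; a 134° counterclockwise sweep puts Z at bearing 224°, so Z = F + 5.0·(cos 224°, sin 224°) = (52.803, -8.4733). Then |HZ| = |Z − H| = 53.479.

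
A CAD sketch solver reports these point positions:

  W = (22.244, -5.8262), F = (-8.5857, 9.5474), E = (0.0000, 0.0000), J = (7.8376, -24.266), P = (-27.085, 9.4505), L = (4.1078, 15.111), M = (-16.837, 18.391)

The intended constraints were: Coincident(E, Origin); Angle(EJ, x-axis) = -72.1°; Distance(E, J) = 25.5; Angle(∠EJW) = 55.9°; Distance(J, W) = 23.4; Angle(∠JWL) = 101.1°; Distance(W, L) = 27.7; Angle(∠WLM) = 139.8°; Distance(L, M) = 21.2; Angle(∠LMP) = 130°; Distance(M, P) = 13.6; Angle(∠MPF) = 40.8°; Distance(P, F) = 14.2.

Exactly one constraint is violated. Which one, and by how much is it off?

Distance(P, F) = 14.2 — off by 4.30.

E = (0.00, 0.00) ✓; EJ at -72.10° ✓; |EJ| = 25.50 ✓; ∠EJW = 55.90° ✓; |JW| = 23.40 ✓; ∠JWL = 101.1° ✓; |WL| = 27.70 ✓; ∠WLM = 139.8° ✓; |LM| = 21.20 ✓; ∠LMP = 130.0° ✓; |MP| = 13.60 ✓; ∠MPF = 40.80° ✓; |PF| = 18.50 ✗.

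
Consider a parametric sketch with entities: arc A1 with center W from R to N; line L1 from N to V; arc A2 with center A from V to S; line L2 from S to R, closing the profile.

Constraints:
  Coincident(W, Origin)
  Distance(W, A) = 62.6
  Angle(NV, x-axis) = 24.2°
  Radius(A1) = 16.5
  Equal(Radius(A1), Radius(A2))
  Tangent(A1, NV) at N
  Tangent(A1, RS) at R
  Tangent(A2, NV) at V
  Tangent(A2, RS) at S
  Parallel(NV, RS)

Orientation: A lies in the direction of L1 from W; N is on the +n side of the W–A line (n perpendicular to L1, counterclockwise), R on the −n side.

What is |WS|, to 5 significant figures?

64.738

The slot axis is L1's direction at 24.2°, so u = (cos 24.2°, sin 24.2°) = (0.91212, 0.40992) and n = (−sin 24.2°, cos 24.2°) = (-0.40992, 0.91212). W is at the origin and A lies 62.6 along u from W, so A = 62.6·u = (57.099, 25.661). Tangency of A1 to both parallel lines with radius 16.5 puts N and R at W ± 16.5·n: N = (-6.7637, 15.050), R = (6.7637, -15.050). Equal radii place V and S the same way about A: V = A + 16.5·n = (50.335, 40.711), S = A − 16.5·n = (63.862, 10.611). Then |WS| = |S − W| = 64.738.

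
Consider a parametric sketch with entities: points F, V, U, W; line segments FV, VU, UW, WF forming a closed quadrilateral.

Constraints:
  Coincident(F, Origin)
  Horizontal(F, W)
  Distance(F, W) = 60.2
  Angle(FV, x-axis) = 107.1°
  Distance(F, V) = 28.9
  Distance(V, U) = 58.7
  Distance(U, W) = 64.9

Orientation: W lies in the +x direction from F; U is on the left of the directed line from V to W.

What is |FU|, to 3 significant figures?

73.1

Checks: |VU| = 58.70 ✓; |UW| = 64.90 ✓.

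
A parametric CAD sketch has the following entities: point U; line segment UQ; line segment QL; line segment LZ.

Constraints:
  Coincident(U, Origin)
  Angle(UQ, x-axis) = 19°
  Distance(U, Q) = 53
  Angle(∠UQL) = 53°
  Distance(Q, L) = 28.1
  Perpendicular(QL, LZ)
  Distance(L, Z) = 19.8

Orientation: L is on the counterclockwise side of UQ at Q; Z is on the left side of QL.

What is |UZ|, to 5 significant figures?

22.845

U is at the origin; UQ runs at 19.0° with length 53.0, so Q = 53.0·(cos 19.0°, sin 19.0°) = (50.112, 17.255). ∠UQL = 53.0°, so QL runs at 19.0° + (180° − 53.0°) = 146.00° from the x-axis; with |QL| = 28.1, L = Q + 28.1·(cos 146.00°, sin 146.00°) = (26.817, 32.968). QL is perpendicular to LZ; with |LZ| = 19.8 on the left of QL, Z = L + 19.8·(-0.55919, -0.82904) = (15.745, 16.553). Then |UZ| = |Z − U| = 22.845.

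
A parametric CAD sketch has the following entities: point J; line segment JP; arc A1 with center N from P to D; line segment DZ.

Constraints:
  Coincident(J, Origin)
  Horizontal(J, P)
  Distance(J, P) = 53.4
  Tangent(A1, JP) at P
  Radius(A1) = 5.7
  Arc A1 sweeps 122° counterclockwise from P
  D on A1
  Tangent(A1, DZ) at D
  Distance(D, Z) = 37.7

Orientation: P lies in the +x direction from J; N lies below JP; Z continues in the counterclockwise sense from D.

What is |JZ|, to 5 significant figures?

79.713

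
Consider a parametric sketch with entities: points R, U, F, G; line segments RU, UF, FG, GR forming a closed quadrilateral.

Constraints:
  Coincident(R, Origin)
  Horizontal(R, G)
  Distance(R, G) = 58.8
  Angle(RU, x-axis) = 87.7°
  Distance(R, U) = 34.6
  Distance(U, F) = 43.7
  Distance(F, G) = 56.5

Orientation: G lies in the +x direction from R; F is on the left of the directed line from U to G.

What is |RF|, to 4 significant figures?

67.29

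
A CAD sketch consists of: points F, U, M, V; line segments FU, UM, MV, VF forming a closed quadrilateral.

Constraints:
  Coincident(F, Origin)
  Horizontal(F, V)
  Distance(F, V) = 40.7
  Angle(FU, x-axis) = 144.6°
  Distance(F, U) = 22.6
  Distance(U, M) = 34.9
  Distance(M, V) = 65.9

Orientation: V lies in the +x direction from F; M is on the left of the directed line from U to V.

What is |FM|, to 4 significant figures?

46.39

F is at the origin; FV is horizontal with |FV| = 40.7 and V in +x, so V = (40.7, 0). FU runs at 144.6° with |FU| = 22.6, so U = (-18.42, 13.09). M is determined by |UM| = 34.9 and |MV| = 65.9 together: it lies at the intersection of circle(U, 34.9) and circle(V, 65.9). With |UV| = 60.55, the foot of the radical line on UV is 4.475 from U and the perpendicular offset is √(34.9² − 4.475²) = 34.61. Taking the left-of-UV solution: M = (-6.569, 45.92).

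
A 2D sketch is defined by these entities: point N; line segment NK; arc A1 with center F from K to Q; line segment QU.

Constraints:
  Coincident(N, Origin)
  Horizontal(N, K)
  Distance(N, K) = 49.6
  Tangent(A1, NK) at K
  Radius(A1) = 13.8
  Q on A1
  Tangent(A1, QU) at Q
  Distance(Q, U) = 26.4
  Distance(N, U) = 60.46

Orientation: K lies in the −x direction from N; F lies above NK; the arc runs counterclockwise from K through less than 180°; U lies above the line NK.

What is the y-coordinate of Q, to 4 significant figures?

17.20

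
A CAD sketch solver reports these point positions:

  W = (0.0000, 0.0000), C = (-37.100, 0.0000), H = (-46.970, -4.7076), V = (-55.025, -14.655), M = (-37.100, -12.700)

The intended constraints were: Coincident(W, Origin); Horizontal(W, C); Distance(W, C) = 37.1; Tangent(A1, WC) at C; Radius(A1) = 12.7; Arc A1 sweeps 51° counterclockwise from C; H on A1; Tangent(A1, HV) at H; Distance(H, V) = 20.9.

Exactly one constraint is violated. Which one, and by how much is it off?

Distance(H, V) = 20.9 — off by 8.10.

W = (0.00, 0.00) ✓; W.y = 0.00, C.y = 0.00 ✓; |WC| = 37.10 ✓; ∠(MC, CW) = 90.00° ✓; |MC| = 12.70 ✓; bearing(M→H) − bearing(M→C) = 51.00° ✓; |MH| = 12.70 ✓; ∠(MH, HV) = 90.00° ✓; |HV| = 12.80 ✗.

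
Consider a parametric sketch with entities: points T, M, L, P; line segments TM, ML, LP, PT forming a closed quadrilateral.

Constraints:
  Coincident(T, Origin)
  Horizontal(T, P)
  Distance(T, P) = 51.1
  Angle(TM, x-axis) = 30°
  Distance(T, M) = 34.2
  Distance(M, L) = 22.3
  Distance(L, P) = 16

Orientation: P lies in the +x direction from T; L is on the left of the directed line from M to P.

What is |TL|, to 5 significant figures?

54.295

Checks: |ML| = 22.30 ✓; |LP| = 16.00 ✓.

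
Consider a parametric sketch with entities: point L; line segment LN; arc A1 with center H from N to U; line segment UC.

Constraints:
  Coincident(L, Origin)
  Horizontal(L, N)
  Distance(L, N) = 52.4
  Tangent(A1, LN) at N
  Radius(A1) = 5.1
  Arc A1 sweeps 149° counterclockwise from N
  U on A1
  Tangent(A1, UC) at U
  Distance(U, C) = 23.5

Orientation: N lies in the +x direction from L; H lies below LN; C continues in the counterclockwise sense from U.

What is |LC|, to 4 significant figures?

73.17

On A1, N sits at bearing 90° from H; a 149° counterclockwise sweep puts U at bearing 239°, so U = H + 5.1·(cos 239°, sin 239°) = (49.77, -9.472). Tangency of A1 to UC means the radius HU is perpendicular to UC, so UC runs along (−sin 239°, cos 239°); with |UC| = 23.5, C = (69.92, -21.57). Then |LC| = |C − L| = 73.17.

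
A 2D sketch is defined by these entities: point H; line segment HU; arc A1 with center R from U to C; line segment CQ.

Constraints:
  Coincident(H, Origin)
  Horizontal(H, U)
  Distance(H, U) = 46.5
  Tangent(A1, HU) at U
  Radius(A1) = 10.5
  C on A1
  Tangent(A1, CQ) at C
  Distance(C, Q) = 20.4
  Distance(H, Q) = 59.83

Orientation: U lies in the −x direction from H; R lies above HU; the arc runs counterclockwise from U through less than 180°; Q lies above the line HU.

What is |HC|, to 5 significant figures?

41.410

Checks: H = (0.00, 0.00) ✓; |RC| = 10.50 ✓; ∠(RC, CQ) = 90.00° ✓; |CQ| = 20.40 ✓; |HQ| = 59.83 ✓.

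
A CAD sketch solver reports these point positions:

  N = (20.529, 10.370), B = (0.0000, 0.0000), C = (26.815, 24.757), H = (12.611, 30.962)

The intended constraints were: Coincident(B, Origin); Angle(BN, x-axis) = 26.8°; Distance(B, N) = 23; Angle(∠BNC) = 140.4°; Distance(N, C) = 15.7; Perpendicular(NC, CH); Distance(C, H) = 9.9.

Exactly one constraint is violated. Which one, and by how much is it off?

Distance(C, H) = 9.9 — off by 5.60.

B = (0.00, 0.00) ✓; BN at 26.80° ✓; |BN| = 23.00 ✓; ∠BNC = 140.4° ✓; |NC| = 15.70 ✓; ∠(NC, CH) = 90.00° ✓; |CH| = 15.50 ✗.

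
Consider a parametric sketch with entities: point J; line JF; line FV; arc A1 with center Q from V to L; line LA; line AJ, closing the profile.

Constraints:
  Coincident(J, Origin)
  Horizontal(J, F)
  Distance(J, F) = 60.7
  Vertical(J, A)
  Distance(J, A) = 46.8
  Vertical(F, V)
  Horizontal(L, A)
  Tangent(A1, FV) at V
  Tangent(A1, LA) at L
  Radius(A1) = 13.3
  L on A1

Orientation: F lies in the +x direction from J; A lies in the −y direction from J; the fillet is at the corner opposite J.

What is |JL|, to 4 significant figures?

66.61

The virtual corner opposite J is at (60.70, -46.80). The tangent condition forces QV to be normal to FV and tangency of A1 to LA means the radius QL is perpendicular to LA, with radius 13.3, so the center Q sits 13.3 in from both sides at Q = (47.40, -33.50). That places the tangent points at V = (60.70, -33.50) on FV and L = (47.40, -46.80) on LA. Then |JL| = |L − J| = 66.61.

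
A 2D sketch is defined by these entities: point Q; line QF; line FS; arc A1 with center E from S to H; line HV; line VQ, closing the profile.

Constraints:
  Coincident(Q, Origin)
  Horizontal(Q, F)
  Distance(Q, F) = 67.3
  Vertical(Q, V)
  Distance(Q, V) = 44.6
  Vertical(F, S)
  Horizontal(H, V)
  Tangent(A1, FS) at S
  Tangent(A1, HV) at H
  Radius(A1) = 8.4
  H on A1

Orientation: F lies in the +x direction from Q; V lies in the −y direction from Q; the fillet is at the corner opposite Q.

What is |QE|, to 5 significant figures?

69.135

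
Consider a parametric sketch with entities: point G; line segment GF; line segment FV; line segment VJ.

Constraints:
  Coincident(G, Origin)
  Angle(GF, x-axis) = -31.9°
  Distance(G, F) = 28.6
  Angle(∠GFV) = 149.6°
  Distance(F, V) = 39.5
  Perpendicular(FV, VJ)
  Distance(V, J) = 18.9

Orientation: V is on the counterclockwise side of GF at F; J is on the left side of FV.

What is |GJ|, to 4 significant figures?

64.32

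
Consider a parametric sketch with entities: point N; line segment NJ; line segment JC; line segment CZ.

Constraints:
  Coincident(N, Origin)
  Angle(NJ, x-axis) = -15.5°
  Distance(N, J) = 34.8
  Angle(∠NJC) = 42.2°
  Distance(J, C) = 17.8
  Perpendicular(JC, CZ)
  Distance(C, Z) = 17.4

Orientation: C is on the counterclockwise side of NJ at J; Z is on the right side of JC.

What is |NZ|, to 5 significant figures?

41.549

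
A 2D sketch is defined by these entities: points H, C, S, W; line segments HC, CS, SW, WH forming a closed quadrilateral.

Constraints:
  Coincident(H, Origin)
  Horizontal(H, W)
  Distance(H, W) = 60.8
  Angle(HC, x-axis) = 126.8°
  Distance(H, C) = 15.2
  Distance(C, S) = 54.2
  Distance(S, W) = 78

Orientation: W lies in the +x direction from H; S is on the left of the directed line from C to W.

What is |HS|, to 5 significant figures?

63.010

Checks: |CS| = 54.20 ✓; |SW| = 78.00 ✓.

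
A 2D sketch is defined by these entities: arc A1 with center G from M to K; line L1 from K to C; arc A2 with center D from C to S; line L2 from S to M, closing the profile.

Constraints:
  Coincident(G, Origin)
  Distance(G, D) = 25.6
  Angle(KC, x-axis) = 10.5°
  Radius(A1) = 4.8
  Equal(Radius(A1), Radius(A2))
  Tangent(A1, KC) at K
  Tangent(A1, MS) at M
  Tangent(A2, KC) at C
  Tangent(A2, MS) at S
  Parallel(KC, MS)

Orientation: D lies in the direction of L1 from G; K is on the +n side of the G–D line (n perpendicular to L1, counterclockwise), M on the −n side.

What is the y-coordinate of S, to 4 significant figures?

-0.05439

The slot axis is L1's direction at 10.5°, so u = (cos 10.5°, sin 10.5°) = (0.9833, 0.1822) and n = (−sin 10.5°, cos 10.5°) = (-0.1822, 0.9833). G is at the origin and D lies 25.6 along u from G, so D = 25.6·u = (25.17, 4.665). Tangency of A1 to both parallel lines with radius 4.8 puts K and M at G ± 4.8·n: K = (-0.8747, 4.720), M = (0.8747, -4.720). Equal radii place C and S the same way about D: C = D + 4.8·n = (24.30, 9.385), S = D − 4.8·n = (26.05, -0.05439). So S.y = -0.05439.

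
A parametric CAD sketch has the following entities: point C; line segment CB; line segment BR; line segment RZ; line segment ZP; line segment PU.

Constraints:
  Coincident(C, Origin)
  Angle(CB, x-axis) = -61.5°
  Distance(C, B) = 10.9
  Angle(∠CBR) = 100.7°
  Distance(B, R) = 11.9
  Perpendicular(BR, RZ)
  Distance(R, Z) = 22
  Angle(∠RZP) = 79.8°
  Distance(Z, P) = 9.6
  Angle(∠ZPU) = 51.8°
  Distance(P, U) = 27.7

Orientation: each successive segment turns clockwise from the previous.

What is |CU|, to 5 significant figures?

26.683

C is at the origin; CB runs at -61.5° with length 10.9, so B = (5.2010, -9.5791). ∠CBR = 100.7° gives BR at -140.80° from the x-axis; with |BR| = 11.9, R = (-4.0208, -17.100). BR ⟂ RZ, so RZ runs at 129.20°; with |RZ| = 22.0, Z = (-17.925, -0.051476). ∠RZP = 79.8° gives ZP at 29.000° from the x-axis; with |ZP| = 9.6, P = (-9.5291, 4.6027). ∠ZPU = 51.8° gives PU at -99.200° from the x-axis; with |PU| = 27.7, U = (-13.958, -22.741). Then |CU| = |U − C| = 26.683.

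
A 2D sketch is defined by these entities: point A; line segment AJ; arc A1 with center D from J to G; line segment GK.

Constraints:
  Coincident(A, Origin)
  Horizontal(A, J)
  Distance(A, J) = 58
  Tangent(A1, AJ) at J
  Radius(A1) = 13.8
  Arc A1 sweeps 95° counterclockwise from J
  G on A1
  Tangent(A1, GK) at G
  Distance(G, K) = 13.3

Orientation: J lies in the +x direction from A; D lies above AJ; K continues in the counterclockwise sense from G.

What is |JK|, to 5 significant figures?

30.930

A is at the origin; AJ is horizontal with |AJ| = 58.0 and J on the +x side, so J = (58.000, 0.0000). Tangency of A1 to AJ means the radius DJ is perpendicular to AJ, so D = J + (0, 13.8) = (58.000, 13.800). On A1, J sits at bearing -90° from D; a 95° counterclockwise sweep puts G at bearing 5°, so G = D + 13.8·(cos 5°, sin 5°) = (71.747, 15.003). Since A1 is tangent to GK there, DG ⟂ GK, so GK runs along (−sin 5°, cos 5°); with |GK| = 13.3, K = (70.588, 28.252). Then |JK| = |K − J| = 30.930.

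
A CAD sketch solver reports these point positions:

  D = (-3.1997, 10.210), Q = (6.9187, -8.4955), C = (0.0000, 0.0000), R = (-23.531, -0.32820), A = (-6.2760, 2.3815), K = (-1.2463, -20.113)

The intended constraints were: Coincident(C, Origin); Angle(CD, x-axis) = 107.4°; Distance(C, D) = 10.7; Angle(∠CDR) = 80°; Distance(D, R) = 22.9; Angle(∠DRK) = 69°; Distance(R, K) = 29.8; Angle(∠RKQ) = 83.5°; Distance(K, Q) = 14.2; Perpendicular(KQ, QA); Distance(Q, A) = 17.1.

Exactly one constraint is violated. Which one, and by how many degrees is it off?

Perpendicular(KQ, QA) — off by 4.40°.

C = (0.00, 0.00) ✓; CD at 107.4° ✓; |CD| = 10.70 ✓; ∠CDR = 80.00° ✓; |DR| = 22.90 ✓; ∠DRK = 69.00° ✓; |RK| = 29.80 ✓; ∠RKQ = 83.50° ✓; |KQ| = 14.20 ✓; ∠(KQ, QA) = 85.60° ✗; |QA| = 17.10 ✓.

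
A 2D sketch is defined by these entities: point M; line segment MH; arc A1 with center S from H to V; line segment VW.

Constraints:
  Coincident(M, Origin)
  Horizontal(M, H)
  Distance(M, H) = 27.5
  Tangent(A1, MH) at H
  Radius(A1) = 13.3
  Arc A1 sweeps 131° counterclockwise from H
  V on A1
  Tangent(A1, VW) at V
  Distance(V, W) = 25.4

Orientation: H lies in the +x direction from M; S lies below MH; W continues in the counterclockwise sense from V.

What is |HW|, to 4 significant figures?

41.72

On A1, H sits at bearing 90° from S; a 131° counterclockwise sweep puts V at bearing 221°, so V = S + 13.3·(cos 221°, sin 221°) = (17.46, -22.03). Tangency of A1 to VW means the radius SV is perpendicular to VW, so VW runs along (−sin 221°, cos 221°); with |VW| = 25.4, W = (34.13, -41.20). Then |HW| = |W − H| = 41.72.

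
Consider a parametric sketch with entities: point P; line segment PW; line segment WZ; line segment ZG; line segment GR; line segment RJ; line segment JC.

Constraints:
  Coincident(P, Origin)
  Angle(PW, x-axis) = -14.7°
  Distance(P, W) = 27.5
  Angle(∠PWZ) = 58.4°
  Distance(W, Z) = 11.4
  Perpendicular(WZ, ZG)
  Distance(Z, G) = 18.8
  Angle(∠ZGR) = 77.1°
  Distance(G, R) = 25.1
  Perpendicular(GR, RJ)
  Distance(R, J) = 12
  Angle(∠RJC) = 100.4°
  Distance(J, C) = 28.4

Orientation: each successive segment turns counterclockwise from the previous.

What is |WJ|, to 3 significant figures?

10.5

P is at the origin; PW runs at -14.7° with length 27.5, so W = (26.6, -6.98). ∠PWZ = 58.4° gives WZ at 107° from the x-axis; with |WZ| = 11.4, Z = (23.3, 3.93). WZ is perpendicular to ZG, so ZG runs at -163°; with |ZG| = 18.8, G = (5.30, -1.54). ∠ZGR = 77.1° gives GR at -60.2° from the x-axis; with |GR| = 25.1, R = (17.8, -23.3). GR ⟂ RJ, so RJ runs at 29.8°; with |RJ| = 12.0, J = (28.2, -17.4). Then |WJ| = |J − W| = 10.5.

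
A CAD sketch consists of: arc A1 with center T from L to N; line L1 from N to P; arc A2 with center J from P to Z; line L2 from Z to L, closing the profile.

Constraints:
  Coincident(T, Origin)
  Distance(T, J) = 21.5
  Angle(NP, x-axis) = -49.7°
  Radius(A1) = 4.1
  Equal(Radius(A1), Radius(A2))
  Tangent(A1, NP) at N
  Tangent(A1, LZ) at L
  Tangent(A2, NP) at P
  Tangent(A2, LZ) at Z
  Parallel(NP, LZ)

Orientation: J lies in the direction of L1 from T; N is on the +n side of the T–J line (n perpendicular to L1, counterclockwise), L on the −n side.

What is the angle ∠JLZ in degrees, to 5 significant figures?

10.797°

The slot axis is L1's direction at -49.7°, so u = (cos -49.7°, sin -49.7°) = (0.64679, -0.76267) and n = (−sin -49.7°, cos -49.7°) = (0.76267, 0.64679). T is at the origin and J lies 21.5 along u from T, so J = 21.5·u = (13.906, -16.397). Tangency of A1 to both parallel lines with radius 4.1 puts N and L at T ± 4.1·n: N = (3.1269, 2.6518), L = (-3.1269, -2.6518). Equal radii place P and Z the same way about J: P = J + 4.1·n = (17.033, -13.746), Z = J − 4.1·n = (10.779, -19.049). Then cos ∠JLZ = LJ·LZ / (|LJ||LZ|), giving 10.797°.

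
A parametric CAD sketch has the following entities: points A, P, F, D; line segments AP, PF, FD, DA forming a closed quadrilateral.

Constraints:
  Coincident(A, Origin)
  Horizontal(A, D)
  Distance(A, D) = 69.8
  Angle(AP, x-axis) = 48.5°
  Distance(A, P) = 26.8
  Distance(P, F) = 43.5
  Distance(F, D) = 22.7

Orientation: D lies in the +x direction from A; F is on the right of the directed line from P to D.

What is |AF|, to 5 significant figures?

50.314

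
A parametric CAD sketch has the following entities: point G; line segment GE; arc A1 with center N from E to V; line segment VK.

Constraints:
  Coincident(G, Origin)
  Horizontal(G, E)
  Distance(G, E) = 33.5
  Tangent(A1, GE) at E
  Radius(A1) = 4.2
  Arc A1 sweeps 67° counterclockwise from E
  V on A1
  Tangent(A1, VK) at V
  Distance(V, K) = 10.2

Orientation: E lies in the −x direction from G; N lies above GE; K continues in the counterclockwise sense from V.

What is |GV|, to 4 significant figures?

29.74

G is at the origin; GE is horizontal with |GE| = 33.5 and E on the −x side, so E = (-33.50, 0.000). A1 meets GE tangentially, so NE is at right angles to GE, so N = E + (0, 4.2) = (-33.50, 4.200). On A1, E sits at bearing -90° from N; a 67° counterclockwise sweep puts V at bearing -23°, so V = N + 4.2·(cos -23°, sin -23°) = (-29.63, 2.559). Then |GV| = |V − G| = 29.74.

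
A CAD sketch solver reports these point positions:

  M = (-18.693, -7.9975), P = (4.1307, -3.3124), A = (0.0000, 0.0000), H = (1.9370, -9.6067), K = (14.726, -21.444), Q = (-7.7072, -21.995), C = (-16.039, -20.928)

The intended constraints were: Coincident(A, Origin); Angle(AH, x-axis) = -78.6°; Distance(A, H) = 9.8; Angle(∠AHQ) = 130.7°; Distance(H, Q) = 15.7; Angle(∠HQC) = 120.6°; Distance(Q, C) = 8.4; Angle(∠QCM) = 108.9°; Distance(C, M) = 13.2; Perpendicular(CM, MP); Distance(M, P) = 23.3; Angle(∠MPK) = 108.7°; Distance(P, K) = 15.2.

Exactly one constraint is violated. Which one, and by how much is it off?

Distance(P, K) = 15.2 — off by 5.80.

A = (0.00, 0.00) ✓; AH at -78.60° ✓; |AH| = 9.800 ✓; ∠AHQ = 130.7° ✓; |HQ| = 15.70 ✓; ∠HQC = 120.6° ✓; |QC| = 8.400 ✓; ∠QCM = 108.9° ✓; |CM| = 13.20 ✓; ∠(CM, MP) = 90.00° ✓; |MP| = 23.30 ✓; ∠MPK = 108.7° ✓; |PK| = 21.00 ✗.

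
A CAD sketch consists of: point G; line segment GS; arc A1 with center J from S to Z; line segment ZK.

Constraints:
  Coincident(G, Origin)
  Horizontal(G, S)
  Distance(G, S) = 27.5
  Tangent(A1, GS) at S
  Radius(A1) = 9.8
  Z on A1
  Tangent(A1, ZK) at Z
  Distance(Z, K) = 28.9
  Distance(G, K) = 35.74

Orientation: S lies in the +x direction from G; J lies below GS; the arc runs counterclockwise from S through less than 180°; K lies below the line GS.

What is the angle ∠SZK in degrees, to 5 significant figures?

143.69°

G is at the origin; G and S share the same y with |GS| = 27.5 and S on the +x side, so S = (27.500, 0.0000). The tangent condition forces JS to be normal to GS, so J = S + (0, -9.8) = (27.500, -9.8000). Since JZ ⟂ ZK (tangency), |JK| = √(9.8² + 28.9²) = 30.516 regardless of where Z sits on A1. So K lies on both circle(G, 35.74) and circle(J, 30.516); the below-GS intersection is K = (9.5118, -34.451). Z is the foot of the tangent from K: Z = (18.148, -6.8715).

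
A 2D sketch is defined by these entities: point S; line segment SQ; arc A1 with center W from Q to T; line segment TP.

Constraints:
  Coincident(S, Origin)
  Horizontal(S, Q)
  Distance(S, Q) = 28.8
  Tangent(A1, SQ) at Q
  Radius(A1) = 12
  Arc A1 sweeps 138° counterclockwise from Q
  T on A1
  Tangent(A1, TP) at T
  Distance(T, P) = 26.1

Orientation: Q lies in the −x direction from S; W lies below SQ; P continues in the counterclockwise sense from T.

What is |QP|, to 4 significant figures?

40.03

S is at the origin; S and Q share the same y with |SQ| = 28.8 and Q on the −x side, so Q = (-28.80, 0.000). Tangency of A1 to SQ means the radius WQ is perpendicular to SQ, so W = Q + (0, -12) = (-28.80, -12.00). On A1, Q sits at bearing 90° from W; a 138° counterclockwise sweep puts T at bearing 228°, so T = W + 12.0·(cos 228°, sin 228°) = (-36.83, -20.92). Since A1 is tangent to TP there, WT ⟂ TP, so TP runs along (−sin 228°, cos 228°); with |TP| = 26.1, P = (-17.43, -38.38). Then |QP| = |P − Q| = 40.03.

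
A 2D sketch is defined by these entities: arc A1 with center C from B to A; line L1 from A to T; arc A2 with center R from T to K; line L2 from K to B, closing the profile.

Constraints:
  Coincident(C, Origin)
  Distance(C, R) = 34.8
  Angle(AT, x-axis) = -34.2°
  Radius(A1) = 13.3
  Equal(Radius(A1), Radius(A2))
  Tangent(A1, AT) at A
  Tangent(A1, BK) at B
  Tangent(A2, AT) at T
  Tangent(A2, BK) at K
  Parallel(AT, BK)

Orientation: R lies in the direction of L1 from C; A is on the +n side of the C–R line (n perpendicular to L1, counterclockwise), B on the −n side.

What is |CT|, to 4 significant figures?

37.25

The slot axis is L1's direction at -34.2°, so u = (cos -34.2°, sin -34.2°) = (0.8271, -0.5621) and n = (−sin -34.2°, cos -34.2°) = (0.5621, 0.8271). C is at the origin and R lies 34.8 along u from C, so R = 34.8·u = (28.78, -19.56). Tangency of A1 to both parallel lines with radius 13.3 puts A and B at C ± 13.3·n: A = (7.476, 11.00), B = (-7.476, -11.00). Equal radii place T and K the same way about R: T = R + 13.3·n = (36.26, -8.560), K = R − 13.3·n = (21.31, -30.56). Then |CT| = |T − C| = 37.25.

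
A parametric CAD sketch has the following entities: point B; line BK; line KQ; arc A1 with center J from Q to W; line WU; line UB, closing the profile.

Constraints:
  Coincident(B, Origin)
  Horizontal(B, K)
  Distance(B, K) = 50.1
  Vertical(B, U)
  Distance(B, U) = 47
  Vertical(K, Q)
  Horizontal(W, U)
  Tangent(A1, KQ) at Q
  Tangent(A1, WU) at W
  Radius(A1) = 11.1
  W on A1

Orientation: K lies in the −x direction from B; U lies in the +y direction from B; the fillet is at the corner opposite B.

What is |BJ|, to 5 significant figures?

53.008

B and U share the same x with |BU| = 47.0 and U on the +y side, so U = (0.0000, 47.000). The virtual corner opposite B is at (-50.100, 47.000). A1 meets KQ tangentially, so JQ is at right angles to KQ and the tangent condition forces JW to be normal to WU, with radius 11.1, so the center J sits 11.1 in from both sides at J = (-39.000, 35.900). Then |BJ| = |J − B| = 53.008.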